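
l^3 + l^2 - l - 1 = (l - 1)*(l + 1)^2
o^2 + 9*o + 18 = (o + 3)*(o + 6)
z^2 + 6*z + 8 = (z + 2)*(z + 4)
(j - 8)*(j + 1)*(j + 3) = j^3 - 4*j^2 - 29*j - 24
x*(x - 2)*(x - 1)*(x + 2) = x^4 - x^3 - 4*x^2 + 4*x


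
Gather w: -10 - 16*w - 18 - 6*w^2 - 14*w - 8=-6*w^2 - 30*w - 36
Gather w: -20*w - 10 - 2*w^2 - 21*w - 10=-2*w^2 - 41*w - 20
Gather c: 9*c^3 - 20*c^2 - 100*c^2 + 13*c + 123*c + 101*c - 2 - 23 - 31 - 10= 9*c^3 - 120*c^2 + 237*c - 66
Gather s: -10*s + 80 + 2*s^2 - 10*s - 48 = 2*s^2 - 20*s + 32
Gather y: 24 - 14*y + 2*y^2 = 2*y^2 - 14*y + 24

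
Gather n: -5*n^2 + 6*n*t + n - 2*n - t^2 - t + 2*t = -5*n^2 + n*(6*t - 1) - t^2 + t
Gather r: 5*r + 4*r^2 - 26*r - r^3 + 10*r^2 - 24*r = -r^3 + 14*r^2 - 45*r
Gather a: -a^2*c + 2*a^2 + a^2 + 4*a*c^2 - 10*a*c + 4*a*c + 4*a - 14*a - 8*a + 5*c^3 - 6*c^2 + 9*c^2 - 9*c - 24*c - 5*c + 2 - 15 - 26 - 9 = a^2*(3 - c) + a*(4*c^2 - 6*c - 18) + 5*c^3 + 3*c^2 - 38*c - 48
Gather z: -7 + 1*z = z - 7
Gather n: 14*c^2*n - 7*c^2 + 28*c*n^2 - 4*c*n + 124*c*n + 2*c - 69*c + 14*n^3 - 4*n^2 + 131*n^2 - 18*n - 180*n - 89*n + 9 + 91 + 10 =-7*c^2 - 67*c + 14*n^3 + n^2*(28*c + 127) + n*(14*c^2 + 120*c - 287) + 110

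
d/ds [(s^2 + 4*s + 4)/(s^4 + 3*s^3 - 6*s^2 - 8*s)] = (-2*s^5 - 15*s^4 - 40*s^3 - 20*s^2 + 48*s + 32)/(s^2*(s^6 + 6*s^5 - 3*s^4 - 52*s^3 - 12*s^2 + 96*s + 64))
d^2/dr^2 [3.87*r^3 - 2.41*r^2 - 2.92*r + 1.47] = 23.22*r - 4.82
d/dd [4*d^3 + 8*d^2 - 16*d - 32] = 12*d^2 + 16*d - 16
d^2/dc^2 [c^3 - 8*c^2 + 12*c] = 6*c - 16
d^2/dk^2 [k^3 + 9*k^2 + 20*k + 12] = 6*k + 18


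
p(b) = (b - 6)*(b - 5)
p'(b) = 2*b - 11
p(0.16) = 28.27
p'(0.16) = -10.68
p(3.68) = 3.06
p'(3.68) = -3.64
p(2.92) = 6.41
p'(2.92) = -5.16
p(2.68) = 7.70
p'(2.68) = -5.64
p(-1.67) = 51.16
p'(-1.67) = -14.34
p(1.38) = 16.72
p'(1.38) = -8.24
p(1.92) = 12.57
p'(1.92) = -7.16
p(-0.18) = 32.01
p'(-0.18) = -11.36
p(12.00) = 42.00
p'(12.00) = 13.00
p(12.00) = 42.00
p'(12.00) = 13.00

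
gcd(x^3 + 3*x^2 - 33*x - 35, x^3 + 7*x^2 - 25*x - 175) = x^2 + 2*x - 35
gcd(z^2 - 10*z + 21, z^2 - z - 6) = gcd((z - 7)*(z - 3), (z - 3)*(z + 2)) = z - 3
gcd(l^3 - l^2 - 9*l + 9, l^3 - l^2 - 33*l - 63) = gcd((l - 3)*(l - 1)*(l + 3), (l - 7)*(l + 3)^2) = l + 3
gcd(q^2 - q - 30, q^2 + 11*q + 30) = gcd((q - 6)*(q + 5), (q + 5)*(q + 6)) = q + 5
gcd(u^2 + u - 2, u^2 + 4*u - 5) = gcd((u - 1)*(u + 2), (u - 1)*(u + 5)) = u - 1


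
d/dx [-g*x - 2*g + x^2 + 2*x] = -g + 2*x + 2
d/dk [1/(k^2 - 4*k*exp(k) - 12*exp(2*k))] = 2*(2*k*exp(k) - k + 12*exp(2*k) + 2*exp(k))/(-k^2 + 4*k*exp(k) + 12*exp(2*k))^2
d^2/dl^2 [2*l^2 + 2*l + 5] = 4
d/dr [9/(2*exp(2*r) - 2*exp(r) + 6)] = (9/2 - 9*exp(r))*exp(r)/(exp(2*r) - exp(r) + 3)^2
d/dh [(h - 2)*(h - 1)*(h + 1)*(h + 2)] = 4*h^3 - 10*h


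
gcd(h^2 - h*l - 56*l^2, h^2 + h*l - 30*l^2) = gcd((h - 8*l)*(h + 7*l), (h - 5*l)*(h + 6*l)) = 1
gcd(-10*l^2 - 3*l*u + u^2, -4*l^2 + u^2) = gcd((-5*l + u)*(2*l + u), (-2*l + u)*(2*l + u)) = 2*l + u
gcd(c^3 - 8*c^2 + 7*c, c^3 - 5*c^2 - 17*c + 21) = c^2 - 8*c + 7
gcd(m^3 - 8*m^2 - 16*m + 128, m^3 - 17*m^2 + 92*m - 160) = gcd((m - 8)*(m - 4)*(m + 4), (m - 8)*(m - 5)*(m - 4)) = m^2 - 12*m + 32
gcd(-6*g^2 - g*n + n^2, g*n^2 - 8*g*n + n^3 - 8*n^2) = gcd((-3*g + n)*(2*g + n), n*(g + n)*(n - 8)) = 1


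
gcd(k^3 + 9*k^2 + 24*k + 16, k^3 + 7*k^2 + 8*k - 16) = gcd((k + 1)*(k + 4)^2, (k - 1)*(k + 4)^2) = k^2 + 8*k + 16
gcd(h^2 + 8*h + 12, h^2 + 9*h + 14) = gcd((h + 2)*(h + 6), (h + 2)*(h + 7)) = h + 2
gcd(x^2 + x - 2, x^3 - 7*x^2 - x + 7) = x - 1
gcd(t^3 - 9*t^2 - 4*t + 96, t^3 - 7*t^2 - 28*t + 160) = t^2 - 12*t + 32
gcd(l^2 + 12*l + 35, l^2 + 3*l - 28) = l + 7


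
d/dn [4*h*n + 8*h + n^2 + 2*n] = 4*h + 2*n + 2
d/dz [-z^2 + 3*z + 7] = 3 - 2*z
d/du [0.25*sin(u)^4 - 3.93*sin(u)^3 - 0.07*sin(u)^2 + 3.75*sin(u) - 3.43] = (1.0*sin(u)^3 - 11.79*sin(u)^2 - 0.14*sin(u) + 3.75)*cos(u)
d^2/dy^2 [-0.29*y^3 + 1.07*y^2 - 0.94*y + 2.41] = 2.14 - 1.74*y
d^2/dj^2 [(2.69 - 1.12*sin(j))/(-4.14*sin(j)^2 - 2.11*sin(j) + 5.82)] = (-19.196352*sin(j)^5 + 194.205744*sin(j)^4 - 53.0296740000001*sin(j)^3 - 19.150771*sin(j)^2 + 16.0243499999999*sin(j) - 126.074674)/(4.14*sin(j)^2 + 2.11*sin(j) - 5.82)^3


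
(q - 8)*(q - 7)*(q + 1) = q^3 - 14*q^2 + 41*q + 56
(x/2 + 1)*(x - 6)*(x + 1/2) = x^3/2 - 7*x^2/4 - 7*x - 3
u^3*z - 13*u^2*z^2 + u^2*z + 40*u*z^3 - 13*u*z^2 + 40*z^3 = (u - 8*z)*(u - 5*z)*(u*z + z)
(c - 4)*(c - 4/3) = c^2 - 16*c/3 + 16/3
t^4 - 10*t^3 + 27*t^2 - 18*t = t*(t - 6)*(t - 3)*(t - 1)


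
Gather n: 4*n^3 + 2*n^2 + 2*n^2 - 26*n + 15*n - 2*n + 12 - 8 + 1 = 4*n^3 + 4*n^2 - 13*n + 5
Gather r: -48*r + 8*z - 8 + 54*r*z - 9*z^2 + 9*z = r*(54*z - 48) - 9*z^2 + 17*z - 8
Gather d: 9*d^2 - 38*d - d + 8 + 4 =9*d^2 - 39*d + 12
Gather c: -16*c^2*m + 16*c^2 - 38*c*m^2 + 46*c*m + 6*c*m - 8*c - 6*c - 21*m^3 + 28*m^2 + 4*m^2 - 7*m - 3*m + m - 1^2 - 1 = c^2*(16 - 16*m) + c*(-38*m^2 + 52*m - 14) - 21*m^3 + 32*m^2 - 9*m - 2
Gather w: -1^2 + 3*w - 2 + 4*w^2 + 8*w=4*w^2 + 11*w - 3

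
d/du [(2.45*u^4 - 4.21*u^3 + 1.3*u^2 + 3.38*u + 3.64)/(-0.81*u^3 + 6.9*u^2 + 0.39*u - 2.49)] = (-1.9845*u^6 + 33.81*u^5 - 25.1295*u^4 - 22.2102*u^3 + 17.4789*u^2 - 56.706*u - 9.8358)/(0.6561*u^6 - 11.178*u^5 + 46.9782*u^4 + 9.4158*u^3 - 34.2099*u^2 - 1.9422*u + 6.2001)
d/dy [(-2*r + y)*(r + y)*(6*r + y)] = -8*r^2 + 10*r*y + 3*y^2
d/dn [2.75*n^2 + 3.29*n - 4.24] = 5.5*n + 3.29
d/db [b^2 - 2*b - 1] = 2*b - 2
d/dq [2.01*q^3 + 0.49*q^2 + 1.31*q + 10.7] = 6.03*q^2 + 0.98*q + 1.31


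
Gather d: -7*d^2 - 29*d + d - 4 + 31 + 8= -7*d^2 - 28*d + 35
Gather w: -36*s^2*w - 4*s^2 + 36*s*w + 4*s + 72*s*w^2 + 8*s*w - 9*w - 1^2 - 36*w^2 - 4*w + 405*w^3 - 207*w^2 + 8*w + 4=-4*s^2 + 4*s + 405*w^3 + w^2*(72*s - 243) + w*(-36*s^2 + 44*s - 5) + 3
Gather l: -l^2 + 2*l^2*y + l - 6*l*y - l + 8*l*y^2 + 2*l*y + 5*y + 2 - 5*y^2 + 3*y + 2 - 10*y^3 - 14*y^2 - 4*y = l^2*(2*y - 1) + l*(8*y^2 - 4*y) - 10*y^3 - 19*y^2 + 4*y + 4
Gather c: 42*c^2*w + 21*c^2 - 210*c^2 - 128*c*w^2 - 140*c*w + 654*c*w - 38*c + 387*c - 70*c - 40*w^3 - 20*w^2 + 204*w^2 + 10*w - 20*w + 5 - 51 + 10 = c^2*(42*w - 189) + c*(-128*w^2 + 514*w + 279) - 40*w^3 + 184*w^2 - 10*w - 36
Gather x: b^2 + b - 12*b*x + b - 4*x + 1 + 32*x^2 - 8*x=b^2 + 2*b + 32*x^2 + x*(-12*b - 12) + 1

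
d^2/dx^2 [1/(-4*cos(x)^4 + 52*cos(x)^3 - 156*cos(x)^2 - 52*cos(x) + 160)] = (2*(4*cos(x)^3 - 39*cos(x)^2 + 78*cos(x) + 13)^2*sin(x)^2 - (-16*(1 - cos(2*x))^2 - 13*cos(x) - 352*cos(2*x) + 117*cos(3*x) + 24)*(cos(x)^4 - 13*cos(x)^3 + 39*cos(x)^2 + 13*cos(x) - 40)/4)/(4*(cos(x) - 8)^3*(cos(x) - 5)^3*sin(x)^6)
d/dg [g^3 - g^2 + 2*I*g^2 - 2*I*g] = 3*g^2 + g*(-2 + 4*I) - 2*I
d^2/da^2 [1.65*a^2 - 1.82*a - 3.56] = 3.30000000000000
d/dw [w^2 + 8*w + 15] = 2*w + 8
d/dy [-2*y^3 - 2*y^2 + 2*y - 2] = -6*y^2 - 4*y + 2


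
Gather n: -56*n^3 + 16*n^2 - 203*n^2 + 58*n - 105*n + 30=-56*n^3 - 187*n^2 - 47*n + 30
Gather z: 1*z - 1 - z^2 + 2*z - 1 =-z^2 + 3*z - 2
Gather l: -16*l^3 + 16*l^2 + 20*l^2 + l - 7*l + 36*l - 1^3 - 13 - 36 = -16*l^3 + 36*l^2 + 30*l - 50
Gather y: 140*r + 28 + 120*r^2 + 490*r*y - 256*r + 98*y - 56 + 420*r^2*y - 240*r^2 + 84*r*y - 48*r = -120*r^2 - 164*r + y*(420*r^2 + 574*r + 98) - 28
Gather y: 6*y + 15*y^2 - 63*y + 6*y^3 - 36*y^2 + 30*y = 6*y^3 - 21*y^2 - 27*y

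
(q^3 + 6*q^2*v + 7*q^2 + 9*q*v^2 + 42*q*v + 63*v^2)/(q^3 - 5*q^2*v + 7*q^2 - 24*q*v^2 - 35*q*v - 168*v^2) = (q + 3*v)/(q - 8*v)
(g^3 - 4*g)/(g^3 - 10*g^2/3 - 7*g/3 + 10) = 3*g*(g + 2)/(3*g^2 - 4*g - 15)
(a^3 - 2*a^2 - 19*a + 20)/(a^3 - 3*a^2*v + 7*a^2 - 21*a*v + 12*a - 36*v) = (-a^2 + 6*a - 5)/(-a^2 + 3*a*v - 3*a + 9*v)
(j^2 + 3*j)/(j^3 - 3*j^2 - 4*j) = (j + 3)/(j^2 - 3*j - 4)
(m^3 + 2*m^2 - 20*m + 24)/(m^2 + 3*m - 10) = (m^2 + 4*m - 12)/(m + 5)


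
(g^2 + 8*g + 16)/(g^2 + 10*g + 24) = (g + 4)/(g + 6)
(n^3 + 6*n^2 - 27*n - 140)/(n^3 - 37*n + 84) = (n^2 - n - 20)/(n^2 - 7*n + 12)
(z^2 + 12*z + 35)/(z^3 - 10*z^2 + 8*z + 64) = (z^2 + 12*z + 35)/(z^3 - 10*z^2 + 8*z + 64)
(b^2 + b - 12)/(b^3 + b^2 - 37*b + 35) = (b^2 + b - 12)/(b^3 + b^2 - 37*b + 35)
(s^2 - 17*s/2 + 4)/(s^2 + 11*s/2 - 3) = (s - 8)/(s + 6)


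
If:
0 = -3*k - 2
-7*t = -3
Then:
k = -2/3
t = 3/7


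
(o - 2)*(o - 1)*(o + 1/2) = o^3 - 5*o^2/2 + o/2 + 1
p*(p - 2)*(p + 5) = p^3 + 3*p^2 - 10*p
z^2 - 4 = (z - 2)*(z + 2)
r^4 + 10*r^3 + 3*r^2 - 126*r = r*(r - 3)*(r + 6)*(r + 7)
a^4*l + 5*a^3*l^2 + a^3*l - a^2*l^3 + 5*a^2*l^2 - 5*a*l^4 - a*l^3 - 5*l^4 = (a - l)*(a + l)*(a + 5*l)*(a*l + l)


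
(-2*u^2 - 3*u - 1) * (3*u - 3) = -6*u^3 - 3*u^2 + 6*u + 3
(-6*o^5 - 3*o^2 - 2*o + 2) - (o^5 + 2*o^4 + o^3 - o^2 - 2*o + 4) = -7*o^5 - 2*o^4 - o^3 - 2*o^2 - 2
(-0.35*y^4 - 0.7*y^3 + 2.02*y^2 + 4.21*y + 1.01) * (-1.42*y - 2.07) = 0.497*y^5 + 1.7185*y^4 - 1.4194*y^3 - 10.1596*y^2 - 10.1489*y - 2.0907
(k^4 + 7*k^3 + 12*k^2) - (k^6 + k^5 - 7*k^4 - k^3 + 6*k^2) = -k^6 - k^5 + 8*k^4 + 8*k^3 + 6*k^2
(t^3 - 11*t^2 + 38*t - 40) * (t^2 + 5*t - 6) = t^5 - 6*t^4 - 23*t^3 + 216*t^2 - 428*t + 240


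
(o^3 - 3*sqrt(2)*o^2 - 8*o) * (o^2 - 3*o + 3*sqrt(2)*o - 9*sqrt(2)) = o^5 - 3*o^4 - 26*o^3 - 24*sqrt(2)*o^2 + 78*o^2 + 72*sqrt(2)*o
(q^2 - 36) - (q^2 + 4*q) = -4*q - 36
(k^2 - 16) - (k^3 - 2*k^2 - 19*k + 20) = -k^3 + 3*k^2 + 19*k - 36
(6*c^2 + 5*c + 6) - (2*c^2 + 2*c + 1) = 4*c^2 + 3*c + 5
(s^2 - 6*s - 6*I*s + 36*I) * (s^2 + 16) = s^4 - 6*s^3 - 6*I*s^3 + 16*s^2 + 36*I*s^2 - 96*s - 96*I*s + 576*I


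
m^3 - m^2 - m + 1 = (m - 1)^2*(m + 1)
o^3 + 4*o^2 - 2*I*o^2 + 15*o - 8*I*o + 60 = (o + 4)*(o - 5*I)*(o + 3*I)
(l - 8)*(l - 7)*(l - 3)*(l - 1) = l^4 - 19*l^3 + 119*l^2 - 269*l + 168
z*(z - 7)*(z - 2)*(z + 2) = z^4 - 7*z^3 - 4*z^2 + 28*z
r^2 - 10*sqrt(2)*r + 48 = (r - 6*sqrt(2))*(r - 4*sqrt(2))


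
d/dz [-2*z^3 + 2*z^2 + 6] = 2*z*(2 - 3*z)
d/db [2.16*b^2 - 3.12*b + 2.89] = 4.32*b - 3.12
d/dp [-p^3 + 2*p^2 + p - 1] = -3*p^2 + 4*p + 1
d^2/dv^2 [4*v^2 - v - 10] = 8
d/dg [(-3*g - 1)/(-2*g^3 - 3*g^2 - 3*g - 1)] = 3*g*(-4*g^2 - 5*g - 2)/(4*g^6 + 12*g^5 + 21*g^4 + 22*g^3 + 15*g^2 + 6*g + 1)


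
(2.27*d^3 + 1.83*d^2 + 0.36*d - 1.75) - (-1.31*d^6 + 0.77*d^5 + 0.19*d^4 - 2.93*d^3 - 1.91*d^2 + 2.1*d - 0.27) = 1.31*d^6 - 0.77*d^5 - 0.19*d^4 + 5.2*d^3 + 3.74*d^2 - 1.74*d - 1.48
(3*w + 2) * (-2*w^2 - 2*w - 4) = -6*w^3 - 10*w^2 - 16*w - 8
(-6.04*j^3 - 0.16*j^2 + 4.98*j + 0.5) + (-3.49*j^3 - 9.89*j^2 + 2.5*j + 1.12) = -9.53*j^3 - 10.05*j^2 + 7.48*j + 1.62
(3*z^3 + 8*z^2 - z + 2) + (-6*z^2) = 3*z^3 + 2*z^2 - z + 2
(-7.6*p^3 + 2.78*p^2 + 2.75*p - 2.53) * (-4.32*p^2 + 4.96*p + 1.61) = 32.832*p^5 - 49.7056*p^4 - 10.3272*p^3 + 29.0454*p^2 - 8.1213*p - 4.0733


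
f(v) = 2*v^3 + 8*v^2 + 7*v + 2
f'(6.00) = 319.00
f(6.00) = 764.00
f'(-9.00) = 349.00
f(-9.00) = -871.00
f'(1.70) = 51.54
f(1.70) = 46.85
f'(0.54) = 17.39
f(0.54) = 8.43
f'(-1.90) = -1.74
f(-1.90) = 3.86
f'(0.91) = 26.53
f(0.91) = 16.50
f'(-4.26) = 47.73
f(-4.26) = -37.26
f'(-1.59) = -3.27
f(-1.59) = 3.06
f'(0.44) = 15.20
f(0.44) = 6.80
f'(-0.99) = -2.96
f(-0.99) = 0.97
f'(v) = 6*v^2 + 16*v + 7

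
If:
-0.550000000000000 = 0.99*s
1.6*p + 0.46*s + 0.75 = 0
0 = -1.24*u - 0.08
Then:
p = -0.31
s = -0.56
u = -0.06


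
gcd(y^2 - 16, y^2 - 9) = 1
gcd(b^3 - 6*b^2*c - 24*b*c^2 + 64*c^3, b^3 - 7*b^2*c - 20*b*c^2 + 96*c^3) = b^2 - 4*b*c - 32*c^2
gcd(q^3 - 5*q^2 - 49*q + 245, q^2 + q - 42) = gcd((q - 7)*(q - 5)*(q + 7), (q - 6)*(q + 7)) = q + 7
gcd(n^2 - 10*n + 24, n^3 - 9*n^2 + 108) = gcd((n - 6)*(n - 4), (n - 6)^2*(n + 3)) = n - 6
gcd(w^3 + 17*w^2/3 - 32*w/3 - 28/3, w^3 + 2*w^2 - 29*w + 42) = w^2 + 5*w - 14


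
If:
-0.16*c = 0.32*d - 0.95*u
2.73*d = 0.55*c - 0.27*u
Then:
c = 4.37320496083551*u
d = 0.782147519582245*u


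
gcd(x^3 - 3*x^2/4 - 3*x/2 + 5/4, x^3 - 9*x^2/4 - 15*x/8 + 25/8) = x^2 + x/4 - 5/4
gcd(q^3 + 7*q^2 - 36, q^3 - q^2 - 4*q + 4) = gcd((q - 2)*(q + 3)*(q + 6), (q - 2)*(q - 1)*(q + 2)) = q - 2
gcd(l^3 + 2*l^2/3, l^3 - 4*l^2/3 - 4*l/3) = l^2 + 2*l/3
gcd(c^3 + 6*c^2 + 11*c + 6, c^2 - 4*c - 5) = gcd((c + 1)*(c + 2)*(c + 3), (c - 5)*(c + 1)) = c + 1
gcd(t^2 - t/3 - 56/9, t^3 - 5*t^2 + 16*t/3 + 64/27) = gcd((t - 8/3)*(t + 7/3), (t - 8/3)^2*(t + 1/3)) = t - 8/3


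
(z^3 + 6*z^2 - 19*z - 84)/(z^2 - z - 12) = z + 7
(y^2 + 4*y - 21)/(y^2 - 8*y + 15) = (y + 7)/(y - 5)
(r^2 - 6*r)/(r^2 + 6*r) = (r - 6)/(r + 6)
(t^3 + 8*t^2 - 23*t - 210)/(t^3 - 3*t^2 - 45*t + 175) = (t + 6)/(t - 5)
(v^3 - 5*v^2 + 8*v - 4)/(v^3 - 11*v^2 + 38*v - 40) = (v^2 - 3*v + 2)/(v^2 - 9*v + 20)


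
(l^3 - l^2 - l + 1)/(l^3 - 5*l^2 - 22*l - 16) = (l^2 - 2*l + 1)/(l^2 - 6*l - 16)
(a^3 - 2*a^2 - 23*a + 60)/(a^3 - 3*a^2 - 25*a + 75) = (a - 4)/(a - 5)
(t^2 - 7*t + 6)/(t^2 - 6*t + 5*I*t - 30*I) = (t - 1)/(t + 5*I)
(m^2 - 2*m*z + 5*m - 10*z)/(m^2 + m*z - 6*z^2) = (m + 5)/(m + 3*z)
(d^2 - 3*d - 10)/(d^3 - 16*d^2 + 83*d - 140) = (d + 2)/(d^2 - 11*d + 28)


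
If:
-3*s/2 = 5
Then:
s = -10/3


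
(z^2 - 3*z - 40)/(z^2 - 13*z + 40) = (z + 5)/(z - 5)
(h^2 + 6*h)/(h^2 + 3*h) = (h + 6)/(h + 3)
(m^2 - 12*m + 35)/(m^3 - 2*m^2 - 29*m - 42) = (m - 5)/(m^2 + 5*m + 6)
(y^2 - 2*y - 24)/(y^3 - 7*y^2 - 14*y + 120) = 1/(y - 5)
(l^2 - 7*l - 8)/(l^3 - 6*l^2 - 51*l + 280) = (l + 1)/(l^2 + 2*l - 35)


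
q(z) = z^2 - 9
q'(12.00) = 24.00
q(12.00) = 135.00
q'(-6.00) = -12.00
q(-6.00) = 27.00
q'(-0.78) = -1.56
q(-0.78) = -8.39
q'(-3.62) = -7.24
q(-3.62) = 4.10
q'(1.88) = 3.76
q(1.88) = -5.47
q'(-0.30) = -0.60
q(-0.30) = -8.91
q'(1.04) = 2.08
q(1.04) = -7.92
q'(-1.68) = -3.36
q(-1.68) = -6.18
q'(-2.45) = -4.90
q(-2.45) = -3.00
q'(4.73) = 9.46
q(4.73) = 13.37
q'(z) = 2*z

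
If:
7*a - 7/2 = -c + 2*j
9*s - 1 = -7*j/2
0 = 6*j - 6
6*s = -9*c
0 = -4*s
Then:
No Solution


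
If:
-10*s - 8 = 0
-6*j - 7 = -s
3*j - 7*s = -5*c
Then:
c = -17/50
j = -13/10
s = -4/5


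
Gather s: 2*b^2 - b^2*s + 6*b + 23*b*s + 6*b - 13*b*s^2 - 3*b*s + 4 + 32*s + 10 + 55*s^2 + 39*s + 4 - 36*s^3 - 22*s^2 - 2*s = 2*b^2 + 12*b - 36*s^3 + s^2*(33 - 13*b) + s*(-b^2 + 20*b + 69) + 18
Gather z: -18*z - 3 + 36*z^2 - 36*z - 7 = 36*z^2 - 54*z - 10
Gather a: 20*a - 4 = 20*a - 4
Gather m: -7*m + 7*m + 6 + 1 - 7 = 0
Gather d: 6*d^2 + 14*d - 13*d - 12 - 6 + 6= 6*d^2 + d - 12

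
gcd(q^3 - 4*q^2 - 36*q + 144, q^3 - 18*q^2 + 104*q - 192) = q^2 - 10*q + 24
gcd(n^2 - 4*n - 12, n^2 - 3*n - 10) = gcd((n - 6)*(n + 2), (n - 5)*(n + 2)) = n + 2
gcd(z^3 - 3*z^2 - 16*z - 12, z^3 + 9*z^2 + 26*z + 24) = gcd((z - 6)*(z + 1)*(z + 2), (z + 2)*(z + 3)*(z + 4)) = z + 2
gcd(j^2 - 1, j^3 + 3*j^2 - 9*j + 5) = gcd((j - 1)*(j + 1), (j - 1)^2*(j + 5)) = j - 1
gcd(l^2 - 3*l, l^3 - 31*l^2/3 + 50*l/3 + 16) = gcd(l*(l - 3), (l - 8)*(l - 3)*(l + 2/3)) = l - 3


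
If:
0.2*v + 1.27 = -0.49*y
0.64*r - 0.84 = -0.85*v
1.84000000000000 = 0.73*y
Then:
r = 17.95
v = -12.53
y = 2.52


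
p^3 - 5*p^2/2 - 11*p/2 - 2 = (p - 4)*(p + 1/2)*(p + 1)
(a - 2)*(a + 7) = a^2 + 5*a - 14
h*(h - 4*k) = h^2 - 4*h*k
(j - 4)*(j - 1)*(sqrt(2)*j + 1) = sqrt(2)*j^3 - 5*sqrt(2)*j^2 + j^2 - 5*j + 4*sqrt(2)*j + 4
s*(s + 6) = s^2 + 6*s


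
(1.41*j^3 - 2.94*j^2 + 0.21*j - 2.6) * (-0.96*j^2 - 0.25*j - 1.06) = -1.3536*j^5 + 2.4699*j^4 - 0.9612*j^3 + 5.5599*j^2 + 0.4274*j + 2.756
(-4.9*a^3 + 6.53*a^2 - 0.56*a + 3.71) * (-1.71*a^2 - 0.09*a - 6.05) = 8.379*a^5 - 10.7253*a^4 + 30.0149*a^3 - 45.8002*a^2 + 3.0541*a - 22.4455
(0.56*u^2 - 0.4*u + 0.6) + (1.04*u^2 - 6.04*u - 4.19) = 1.6*u^2 - 6.44*u - 3.59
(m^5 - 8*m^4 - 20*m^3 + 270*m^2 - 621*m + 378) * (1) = m^5 - 8*m^4 - 20*m^3 + 270*m^2 - 621*m + 378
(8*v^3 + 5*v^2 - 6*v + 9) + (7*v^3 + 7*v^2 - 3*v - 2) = 15*v^3 + 12*v^2 - 9*v + 7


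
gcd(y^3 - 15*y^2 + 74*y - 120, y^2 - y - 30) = y - 6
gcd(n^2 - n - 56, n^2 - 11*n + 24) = n - 8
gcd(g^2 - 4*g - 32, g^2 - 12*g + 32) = g - 8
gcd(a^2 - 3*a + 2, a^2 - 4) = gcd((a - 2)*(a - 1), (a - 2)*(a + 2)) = a - 2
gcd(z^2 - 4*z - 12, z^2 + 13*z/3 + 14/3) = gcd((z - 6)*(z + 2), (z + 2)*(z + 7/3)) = z + 2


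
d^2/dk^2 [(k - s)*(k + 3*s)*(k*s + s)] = 2*s*(3*k + 2*s + 1)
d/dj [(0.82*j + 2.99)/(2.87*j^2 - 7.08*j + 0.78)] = (-2.3534*j^2 - 17.1626*j + 21.8088)/(8.2369*j^4 - 40.6392*j^3 + 54.6036*j^2 - 11.0448*j + 0.6084)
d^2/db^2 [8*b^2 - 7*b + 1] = 16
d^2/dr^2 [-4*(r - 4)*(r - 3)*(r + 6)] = 8 - 24*r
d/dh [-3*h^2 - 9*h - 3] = -6*h - 9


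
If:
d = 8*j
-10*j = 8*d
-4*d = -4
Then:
No Solution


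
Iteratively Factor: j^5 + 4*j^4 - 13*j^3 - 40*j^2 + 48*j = (j - 3)*(j^4 + 7*j^3 + 8*j^2 - 16*j) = (j - 3)*(j + 4)*(j^3 + 3*j^2 - 4*j) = (j - 3)*(j - 1)*(j + 4)*(j^2 + 4*j) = j*(j - 3)*(j - 1)*(j + 4)*(j + 4)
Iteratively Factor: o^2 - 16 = (o - 4)*(o + 4)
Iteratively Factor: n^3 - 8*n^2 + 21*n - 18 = (n - 2)*(n^2 - 6*n + 9) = (n - 3)*(n - 2)*(n - 3)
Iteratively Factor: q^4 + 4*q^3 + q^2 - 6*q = (q + 3)*(q^3 + q^2 - 2*q) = (q + 2)*(q + 3)*(q^2 - q) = q*(q + 2)*(q + 3)*(q - 1)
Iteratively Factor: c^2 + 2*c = (c + 2)*(c)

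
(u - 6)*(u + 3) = u^2 - 3*u - 18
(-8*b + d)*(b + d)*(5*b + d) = -40*b^3 - 43*b^2*d - 2*b*d^2 + d^3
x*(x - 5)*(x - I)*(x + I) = x^4 - 5*x^3 + x^2 - 5*x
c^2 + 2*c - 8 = (c - 2)*(c + 4)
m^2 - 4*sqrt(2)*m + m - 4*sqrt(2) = (m + 1)*(m - 4*sqrt(2))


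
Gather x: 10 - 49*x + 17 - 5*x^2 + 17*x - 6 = -5*x^2 - 32*x + 21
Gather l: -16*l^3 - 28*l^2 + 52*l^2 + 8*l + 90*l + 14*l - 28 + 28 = -16*l^3 + 24*l^2 + 112*l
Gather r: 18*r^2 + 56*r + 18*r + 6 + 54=18*r^2 + 74*r + 60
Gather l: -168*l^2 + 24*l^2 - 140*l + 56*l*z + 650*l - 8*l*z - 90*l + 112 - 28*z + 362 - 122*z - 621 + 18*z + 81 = -144*l^2 + l*(48*z + 420) - 132*z - 66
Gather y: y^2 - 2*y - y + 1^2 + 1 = y^2 - 3*y + 2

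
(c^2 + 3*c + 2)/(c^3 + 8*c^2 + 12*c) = (c + 1)/(c*(c + 6))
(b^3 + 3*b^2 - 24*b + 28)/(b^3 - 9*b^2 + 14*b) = (b^2 + 5*b - 14)/(b*(b - 7))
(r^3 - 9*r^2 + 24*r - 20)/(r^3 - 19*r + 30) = (r^2 - 7*r + 10)/(r^2 + 2*r - 15)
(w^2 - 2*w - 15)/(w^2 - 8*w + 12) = (w^2 - 2*w - 15)/(w^2 - 8*w + 12)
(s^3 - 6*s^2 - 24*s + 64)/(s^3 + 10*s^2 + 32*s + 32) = (s^2 - 10*s + 16)/(s^2 + 6*s + 8)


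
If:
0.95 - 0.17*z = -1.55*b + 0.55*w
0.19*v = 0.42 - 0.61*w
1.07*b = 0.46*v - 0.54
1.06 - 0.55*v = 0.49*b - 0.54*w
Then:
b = 0.27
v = 1.81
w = 0.13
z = 7.67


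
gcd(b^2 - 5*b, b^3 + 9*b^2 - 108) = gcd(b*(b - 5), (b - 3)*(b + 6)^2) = 1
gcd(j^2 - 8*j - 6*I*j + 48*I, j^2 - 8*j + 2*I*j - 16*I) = j - 8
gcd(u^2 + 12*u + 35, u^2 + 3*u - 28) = u + 7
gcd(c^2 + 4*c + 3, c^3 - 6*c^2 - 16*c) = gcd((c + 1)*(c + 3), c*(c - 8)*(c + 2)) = 1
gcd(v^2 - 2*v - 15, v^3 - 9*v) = v + 3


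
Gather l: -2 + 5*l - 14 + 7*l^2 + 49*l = 7*l^2 + 54*l - 16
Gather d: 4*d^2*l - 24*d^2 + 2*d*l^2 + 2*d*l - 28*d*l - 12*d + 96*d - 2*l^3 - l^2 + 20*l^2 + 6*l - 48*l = d^2*(4*l - 24) + d*(2*l^2 - 26*l + 84) - 2*l^3 + 19*l^2 - 42*l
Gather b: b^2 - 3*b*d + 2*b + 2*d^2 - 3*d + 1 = b^2 + b*(2 - 3*d) + 2*d^2 - 3*d + 1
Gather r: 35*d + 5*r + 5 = 35*d + 5*r + 5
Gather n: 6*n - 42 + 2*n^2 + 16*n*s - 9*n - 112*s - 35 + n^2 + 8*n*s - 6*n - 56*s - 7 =3*n^2 + n*(24*s - 9) - 168*s - 84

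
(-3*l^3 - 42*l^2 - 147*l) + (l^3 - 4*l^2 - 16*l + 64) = -2*l^3 - 46*l^2 - 163*l + 64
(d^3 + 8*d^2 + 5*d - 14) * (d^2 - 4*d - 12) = d^5 + 4*d^4 - 39*d^3 - 130*d^2 - 4*d + 168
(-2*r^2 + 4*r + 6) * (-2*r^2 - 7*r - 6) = 4*r^4 + 6*r^3 - 28*r^2 - 66*r - 36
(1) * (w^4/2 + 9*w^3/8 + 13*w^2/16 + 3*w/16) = w^4/2 + 9*w^3/8 + 13*w^2/16 + 3*w/16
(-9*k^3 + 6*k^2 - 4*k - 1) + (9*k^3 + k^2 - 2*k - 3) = 7*k^2 - 6*k - 4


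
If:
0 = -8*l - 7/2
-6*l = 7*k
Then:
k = 3/8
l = -7/16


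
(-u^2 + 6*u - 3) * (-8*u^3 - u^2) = 8*u^5 - 47*u^4 + 18*u^3 + 3*u^2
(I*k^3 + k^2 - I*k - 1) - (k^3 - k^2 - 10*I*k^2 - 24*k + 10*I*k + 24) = -k^3 + I*k^3 + 2*k^2 + 10*I*k^2 + 24*k - 11*I*k - 25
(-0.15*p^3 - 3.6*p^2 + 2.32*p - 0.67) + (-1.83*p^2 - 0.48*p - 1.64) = -0.15*p^3 - 5.43*p^2 + 1.84*p - 2.31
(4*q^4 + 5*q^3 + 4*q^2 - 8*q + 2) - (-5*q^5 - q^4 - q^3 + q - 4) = 5*q^5 + 5*q^4 + 6*q^3 + 4*q^2 - 9*q + 6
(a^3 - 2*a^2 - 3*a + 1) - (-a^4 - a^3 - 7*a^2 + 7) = a^4 + 2*a^3 + 5*a^2 - 3*a - 6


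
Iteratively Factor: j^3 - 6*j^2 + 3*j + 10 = (j + 1)*(j^2 - 7*j + 10) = (j - 5)*(j + 1)*(j - 2)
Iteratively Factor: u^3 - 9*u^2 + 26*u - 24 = (u - 4)*(u^2 - 5*u + 6) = (u - 4)*(u - 3)*(u - 2)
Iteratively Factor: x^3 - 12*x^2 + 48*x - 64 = (x - 4)*(x^2 - 8*x + 16) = (x - 4)^2*(x - 4)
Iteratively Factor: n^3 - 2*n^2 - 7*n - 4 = (n - 4)*(n^2 + 2*n + 1) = (n - 4)*(n + 1)*(n + 1)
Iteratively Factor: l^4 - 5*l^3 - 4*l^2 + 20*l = (l - 5)*(l^3 - 4*l) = (l - 5)*(l - 2)*(l^2 + 2*l) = (l - 5)*(l - 2)*(l + 2)*(l)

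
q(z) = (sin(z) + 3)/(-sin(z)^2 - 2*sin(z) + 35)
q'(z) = (2*sin(z)*cos(z) + 2*cos(z))*(sin(z) + 3)/(-sin(z)^2 - 2*sin(z) + 35)^2 + cos(z)/(-sin(z)^2 - 2*sin(z) + 35) = (sin(z)^2 + 6*sin(z) + 41)*cos(z)/(sin(z)^2 + 2*sin(z) - 35)^2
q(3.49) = 0.07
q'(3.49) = -0.03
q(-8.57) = 0.06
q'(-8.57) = -0.02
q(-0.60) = 0.07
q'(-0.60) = 0.02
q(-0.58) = 0.07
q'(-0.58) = 0.02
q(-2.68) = 0.07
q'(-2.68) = -0.03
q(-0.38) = 0.07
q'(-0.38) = 0.03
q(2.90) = 0.09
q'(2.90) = -0.03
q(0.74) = 0.11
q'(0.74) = 0.03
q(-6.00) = 0.10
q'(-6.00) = 0.03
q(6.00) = 0.08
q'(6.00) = 0.03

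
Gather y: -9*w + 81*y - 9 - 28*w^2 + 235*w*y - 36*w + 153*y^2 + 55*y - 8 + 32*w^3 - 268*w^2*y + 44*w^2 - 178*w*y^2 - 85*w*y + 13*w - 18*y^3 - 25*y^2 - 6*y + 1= 32*w^3 + 16*w^2 - 32*w - 18*y^3 + y^2*(128 - 178*w) + y*(-268*w^2 + 150*w + 130) - 16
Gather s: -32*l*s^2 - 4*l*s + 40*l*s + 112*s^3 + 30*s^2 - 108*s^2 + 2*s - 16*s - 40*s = 112*s^3 + s^2*(-32*l - 78) + s*(36*l - 54)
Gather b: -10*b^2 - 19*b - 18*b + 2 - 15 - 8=-10*b^2 - 37*b - 21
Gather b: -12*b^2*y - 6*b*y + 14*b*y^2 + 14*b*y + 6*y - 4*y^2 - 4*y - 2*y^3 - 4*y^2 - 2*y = -12*b^2*y + b*(14*y^2 + 8*y) - 2*y^3 - 8*y^2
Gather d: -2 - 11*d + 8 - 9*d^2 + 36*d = -9*d^2 + 25*d + 6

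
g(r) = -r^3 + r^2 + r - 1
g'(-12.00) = -455.00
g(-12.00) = 1859.00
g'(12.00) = -407.00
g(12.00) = -1573.00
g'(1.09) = -0.38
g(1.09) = -0.02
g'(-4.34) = -64.19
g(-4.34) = 95.24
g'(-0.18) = 0.54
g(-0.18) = -1.14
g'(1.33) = -1.65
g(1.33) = -0.25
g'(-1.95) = -14.31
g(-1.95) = 8.27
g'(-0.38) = -0.19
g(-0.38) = -1.18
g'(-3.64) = -46.03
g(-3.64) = 56.84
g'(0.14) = 1.22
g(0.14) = -0.84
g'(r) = -3*r^2 + 2*r + 1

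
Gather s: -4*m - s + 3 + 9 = -4*m - s + 12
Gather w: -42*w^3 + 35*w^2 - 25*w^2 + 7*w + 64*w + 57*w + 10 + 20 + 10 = -42*w^3 + 10*w^2 + 128*w + 40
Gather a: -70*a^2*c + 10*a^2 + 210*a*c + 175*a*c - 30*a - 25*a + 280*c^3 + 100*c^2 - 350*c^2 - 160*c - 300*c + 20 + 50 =a^2*(10 - 70*c) + a*(385*c - 55) + 280*c^3 - 250*c^2 - 460*c + 70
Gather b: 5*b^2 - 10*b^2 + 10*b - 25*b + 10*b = -5*b^2 - 5*b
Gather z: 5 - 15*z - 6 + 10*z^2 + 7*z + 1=10*z^2 - 8*z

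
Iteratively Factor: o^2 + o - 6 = (o + 3)*(o - 2)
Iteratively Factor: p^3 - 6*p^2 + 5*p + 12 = (p - 3)*(p^2 - 3*p - 4) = (p - 3)*(p + 1)*(p - 4)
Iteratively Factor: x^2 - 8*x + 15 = (x - 3)*(x - 5)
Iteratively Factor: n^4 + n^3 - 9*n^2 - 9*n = (n - 3)*(n^3 + 4*n^2 + 3*n) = (n - 3)*(n + 3)*(n^2 + n) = (n - 3)*(n + 1)*(n + 3)*(n)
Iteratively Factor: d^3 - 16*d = (d - 4)*(d^2 + 4*d) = (d - 4)*(d + 4)*(d)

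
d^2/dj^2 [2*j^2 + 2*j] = 4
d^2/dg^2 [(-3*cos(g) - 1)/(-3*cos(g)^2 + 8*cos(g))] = (-108*sin(g)^4/cos(g)^3 + 27*sin(g)^2 + 99 - 226/cos(g) - 144/cos(g)^2 + 236/cos(g)^3)/(3*cos(g) - 8)^3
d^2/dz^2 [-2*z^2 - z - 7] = -4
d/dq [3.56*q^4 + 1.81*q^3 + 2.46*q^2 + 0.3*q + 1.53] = 14.24*q^3 + 5.43*q^2 + 4.92*q + 0.3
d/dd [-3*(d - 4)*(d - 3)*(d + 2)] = -9*d^2 + 30*d + 6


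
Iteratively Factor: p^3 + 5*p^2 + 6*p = (p + 3)*(p^2 + 2*p) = (p + 2)*(p + 3)*(p)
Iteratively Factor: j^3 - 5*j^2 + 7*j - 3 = (j - 1)*(j^2 - 4*j + 3) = (j - 1)^2*(j - 3)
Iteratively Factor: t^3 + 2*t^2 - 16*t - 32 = (t + 2)*(t^2 - 16) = (t + 2)*(t + 4)*(t - 4)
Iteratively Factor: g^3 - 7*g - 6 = (g + 1)*(g^2 - g - 6) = (g + 1)*(g + 2)*(g - 3)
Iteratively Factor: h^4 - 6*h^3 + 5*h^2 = (h - 1)*(h^3 - 5*h^2) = h*(h - 1)*(h^2 - 5*h) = h^2*(h - 1)*(h - 5)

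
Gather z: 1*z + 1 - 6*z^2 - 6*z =-6*z^2 - 5*z + 1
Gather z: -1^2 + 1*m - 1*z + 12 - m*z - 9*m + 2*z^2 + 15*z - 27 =-8*m + 2*z^2 + z*(14 - m) - 16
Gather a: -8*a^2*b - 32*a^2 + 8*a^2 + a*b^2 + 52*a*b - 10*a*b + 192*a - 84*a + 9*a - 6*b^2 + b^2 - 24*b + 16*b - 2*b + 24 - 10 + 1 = a^2*(-8*b - 24) + a*(b^2 + 42*b + 117) - 5*b^2 - 10*b + 15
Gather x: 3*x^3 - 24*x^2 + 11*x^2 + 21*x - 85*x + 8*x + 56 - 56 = 3*x^3 - 13*x^2 - 56*x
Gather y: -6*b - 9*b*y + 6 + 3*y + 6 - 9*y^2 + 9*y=-6*b - 9*y^2 + y*(12 - 9*b) + 12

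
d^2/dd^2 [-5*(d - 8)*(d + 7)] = -10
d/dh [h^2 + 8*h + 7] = 2*h + 8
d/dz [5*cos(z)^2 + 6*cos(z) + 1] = -2*(5*cos(z) + 3)*sin(z)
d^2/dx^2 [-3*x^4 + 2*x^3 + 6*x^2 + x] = -36*x^2 + 12*x + 12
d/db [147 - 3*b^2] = -6*b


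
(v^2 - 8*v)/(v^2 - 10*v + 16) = v/(v - 2)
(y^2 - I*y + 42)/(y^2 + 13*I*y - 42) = (y - 7*I)/(y + 7*I)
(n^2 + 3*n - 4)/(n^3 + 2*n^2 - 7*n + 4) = 1/(n - 1)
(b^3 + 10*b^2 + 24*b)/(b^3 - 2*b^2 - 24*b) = (b + 6)/(b - 6)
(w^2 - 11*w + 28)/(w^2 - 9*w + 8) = (w^2 - 11*w + 28)/(w^2 - 9*w + 8)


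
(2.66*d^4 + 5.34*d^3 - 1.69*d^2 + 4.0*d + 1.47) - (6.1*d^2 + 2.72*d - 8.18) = 2.66*d^4 + 5.34*d^3 - 7.79*d^2 + 1.28*d + 9.65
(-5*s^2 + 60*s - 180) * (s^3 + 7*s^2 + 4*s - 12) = -5*s^5 + 25*s^4 + 220*s^3 - 960*s^2 - 1440*s + 2160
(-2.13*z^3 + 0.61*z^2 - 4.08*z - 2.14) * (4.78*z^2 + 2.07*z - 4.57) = -10.1814*z^5 - 1.4933*z^4 - 8.5056*z^3 - 21.4625*z^2 + 14.2158*z + 9.7798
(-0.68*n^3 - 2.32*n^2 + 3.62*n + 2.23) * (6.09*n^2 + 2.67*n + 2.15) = -4.1412*n^5 - 15.9444*n^4 + 14.3894*n^3 + 18.2581*n^2 + 13.7371*n + 4.7945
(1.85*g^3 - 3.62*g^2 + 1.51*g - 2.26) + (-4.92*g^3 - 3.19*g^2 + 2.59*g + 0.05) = -3.07*g^3 - 6.81*g^2 + 4.1*g - 2.21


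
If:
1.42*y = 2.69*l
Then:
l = 0.527881040892193*y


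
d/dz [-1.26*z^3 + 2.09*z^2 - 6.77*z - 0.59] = -3.78*z^2 + 4.18*z - 6.77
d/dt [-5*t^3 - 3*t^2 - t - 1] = -15*t^2 - 6*t - 1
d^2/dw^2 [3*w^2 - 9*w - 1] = 6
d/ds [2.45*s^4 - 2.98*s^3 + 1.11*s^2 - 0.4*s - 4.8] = 9.8*s^3 - 8.94*s^2 + 2.22*s - 0.4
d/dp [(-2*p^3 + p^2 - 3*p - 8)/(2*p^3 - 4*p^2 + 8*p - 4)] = (3*p^4 - 10*p^3 + 34*p^2 - 36*p + 38)/(2*(p^6 - 4*p^5 + 12*p^4 - 20*p^3 + 24*p^2 - 16*p + 4))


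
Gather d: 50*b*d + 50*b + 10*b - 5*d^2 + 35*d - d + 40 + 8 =60*b - 5*d^2 + d*(50*b + 34) + 48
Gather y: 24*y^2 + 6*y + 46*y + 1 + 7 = 24*y^2 + 52*y + 8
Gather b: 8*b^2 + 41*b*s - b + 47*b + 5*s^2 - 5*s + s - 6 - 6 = 8*b^2 + b*(41*s + 46) + 5*s^2 - 4*s - 12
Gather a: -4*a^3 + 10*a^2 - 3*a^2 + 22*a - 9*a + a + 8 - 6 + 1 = -4*a^3 + 7*a^2 + 14*a + 3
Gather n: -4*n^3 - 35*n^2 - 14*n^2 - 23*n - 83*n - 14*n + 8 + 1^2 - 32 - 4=-4*n^3 - 49*n^2 - 120*n - 27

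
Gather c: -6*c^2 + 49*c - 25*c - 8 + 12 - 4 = -6*c^2 + 24*c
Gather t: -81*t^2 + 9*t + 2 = -81*t^2 + 9*t + 2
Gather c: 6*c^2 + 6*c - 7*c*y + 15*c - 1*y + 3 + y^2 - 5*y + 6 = 6*c^2 + c*(21 - 7*y) + y^2 - 6*y + 9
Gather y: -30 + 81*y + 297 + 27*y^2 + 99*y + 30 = 27*y^2 + 180*y + 297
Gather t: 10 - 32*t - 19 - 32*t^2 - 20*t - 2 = -32*t^2 - 52*t - 11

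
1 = 1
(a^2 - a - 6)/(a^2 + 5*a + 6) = (a - 3)/(a + 3)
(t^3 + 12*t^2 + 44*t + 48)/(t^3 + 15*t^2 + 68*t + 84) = (t + 4)/(t + 7)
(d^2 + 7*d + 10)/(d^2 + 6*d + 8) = (d + 5)/(d + 4)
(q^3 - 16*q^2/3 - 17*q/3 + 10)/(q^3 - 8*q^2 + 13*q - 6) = (q + 5/3)/(q - 1)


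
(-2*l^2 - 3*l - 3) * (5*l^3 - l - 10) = -10*l^5 - 15*l^4 - 13*l^3 + 23*l^2 + 33*l + 30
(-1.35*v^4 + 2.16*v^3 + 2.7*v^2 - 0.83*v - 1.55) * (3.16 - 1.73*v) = 2.3355*v^5 - 8.0028*v^4 + 2.1546*v^3 + 9.9679*v^2 + 0.0587000000000004*v - 4.898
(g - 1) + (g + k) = 2*g + k - 1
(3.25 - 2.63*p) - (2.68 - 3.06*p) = 0.43*p + 0.57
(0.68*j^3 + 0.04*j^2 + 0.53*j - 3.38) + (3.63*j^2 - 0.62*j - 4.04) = 0.68*j^3 + 3.67*j^2 - 0.09*j - 7.42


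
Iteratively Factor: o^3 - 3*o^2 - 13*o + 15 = (o - 1)*(o^2 - 2*o - 15) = (o - 5)*(o - 1)*(o + 3)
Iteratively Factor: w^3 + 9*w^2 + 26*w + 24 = (w + 4)*(w^2 + 5*w + 6) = (w + 3)*(w + 4)*(w + 2)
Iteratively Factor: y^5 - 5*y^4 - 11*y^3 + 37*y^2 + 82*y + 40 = (y + 1)*(y^4 - 6*y^3 - 5*y^2 + 42*y + 40) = (y - 4)*(y + 1)*(y^3 - 2*y^2 - 13*y - 10) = (y - 4)*(y + 1)^2*(y^2 - 3*y - 10) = (y - 5)*(y - 4)*(y + 1)^2*(y + 2)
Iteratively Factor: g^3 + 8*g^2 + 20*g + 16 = (g + 4)*(g^2 + 4*g + 4) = (g + 2)*(g + 4)*(g + 2)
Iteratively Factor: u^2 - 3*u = (u)*(u - 3)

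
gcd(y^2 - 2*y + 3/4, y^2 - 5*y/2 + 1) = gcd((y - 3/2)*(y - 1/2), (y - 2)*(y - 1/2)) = y - 1/2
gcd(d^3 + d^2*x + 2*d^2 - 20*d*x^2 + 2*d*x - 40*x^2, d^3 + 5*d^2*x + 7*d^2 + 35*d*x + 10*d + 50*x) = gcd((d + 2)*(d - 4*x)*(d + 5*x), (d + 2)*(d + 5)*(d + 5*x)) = d^2 + 5*d*x + 2*d + 10*x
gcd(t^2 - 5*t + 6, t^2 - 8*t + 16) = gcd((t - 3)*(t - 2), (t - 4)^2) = 1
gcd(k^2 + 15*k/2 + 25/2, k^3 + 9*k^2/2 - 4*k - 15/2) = k + 5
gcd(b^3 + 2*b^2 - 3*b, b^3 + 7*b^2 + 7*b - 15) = b^2 + 2*b - 3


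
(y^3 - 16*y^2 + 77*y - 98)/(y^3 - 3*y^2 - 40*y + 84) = (y - 7)/(y + 6)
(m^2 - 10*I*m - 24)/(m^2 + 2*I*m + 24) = (m - 6*I)/(m + 6*I)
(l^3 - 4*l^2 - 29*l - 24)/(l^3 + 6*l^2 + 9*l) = (l^2 - 7*l - 8)/(l*(l + 3))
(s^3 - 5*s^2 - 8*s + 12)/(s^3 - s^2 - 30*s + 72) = (s^3 - 5*s^2 - 8*s + 12)/(s^3 - s^2 - 30*s + 72)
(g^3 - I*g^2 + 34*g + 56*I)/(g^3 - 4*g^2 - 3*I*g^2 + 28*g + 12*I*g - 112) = (g + 2*I)/(g - 4)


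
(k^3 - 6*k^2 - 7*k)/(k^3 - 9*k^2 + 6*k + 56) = k*(k + 1)/(k^2 - 2*k - 8)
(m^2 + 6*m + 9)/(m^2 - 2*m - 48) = (m^2 + 6*m + 9)/(m^2 - 2*m - 48)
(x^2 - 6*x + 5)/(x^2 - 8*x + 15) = (x - 1)/(x - 3)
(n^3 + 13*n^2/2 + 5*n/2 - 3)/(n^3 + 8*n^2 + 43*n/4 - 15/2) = 2*(n + 1)/(2*n + 5)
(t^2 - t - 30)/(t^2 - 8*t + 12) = (t + 5)/(t - 2)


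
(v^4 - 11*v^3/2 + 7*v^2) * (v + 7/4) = v^5 - 15*v^4/4 - 21*v^3/8 + 49*v^2/4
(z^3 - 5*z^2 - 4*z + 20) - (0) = z^3 - 5*z^2 - 4*z + 20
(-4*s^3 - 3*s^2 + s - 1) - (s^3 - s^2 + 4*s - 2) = -5*s^3 - 2*s^2 - 3*s + 1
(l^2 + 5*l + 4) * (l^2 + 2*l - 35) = l^4 + 7*l^3 - 21*l^2 - 167*l - 140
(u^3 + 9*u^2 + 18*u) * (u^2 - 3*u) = u^5 + 6*u^4 - 9*u^3 - 54*u^2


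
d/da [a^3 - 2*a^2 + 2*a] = 3*a^2 - 4*a + 2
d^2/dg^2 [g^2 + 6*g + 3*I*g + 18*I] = 2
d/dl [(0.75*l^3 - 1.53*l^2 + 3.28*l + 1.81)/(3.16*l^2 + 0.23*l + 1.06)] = (2.37*l^4 + 0.345000000000001*l^3 - 8.3317*l^2 - 14.6828*l + 3.0605)/(9.9856*l^4 + 1.4536*l^3 + 6.7521*l^2 + 0.4876*l + 1.1236)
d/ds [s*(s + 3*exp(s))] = s*(3*exp(s) + 1) + s + 3*exp(s)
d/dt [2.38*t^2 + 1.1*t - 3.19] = 4.76*t + 1.1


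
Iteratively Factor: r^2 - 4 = (r + 2)*(r - 2)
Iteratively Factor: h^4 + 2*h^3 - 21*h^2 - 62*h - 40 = (h - 5)*(h^3 + 7*h^2 + 14*h + 8) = (h - 5)*(h + 4)*(h^2 + 3*h + 2) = (h - 5)*(h + 1)*(h + 4)*(h + 2)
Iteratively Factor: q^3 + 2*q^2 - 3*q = (q)*(q^2 + 2*q - 3) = q*(q + 3)*(q - 1)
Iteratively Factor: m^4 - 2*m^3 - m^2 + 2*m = (m)*(m^3 - 2*m^2 - m + 2) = m*(m - 2)*(m^2 - 1) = m*(m - 2)*(m - 1)*(m + 1)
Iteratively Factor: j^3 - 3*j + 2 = (j + 2)*(j^2 - 2*j + 1) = (j - 1)*(j + 2)*(j - 1)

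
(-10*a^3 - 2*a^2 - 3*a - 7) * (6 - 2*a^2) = 20*a^5 + 4*a^4 - 54*a^3 + 2*a^2 - 18*a - 42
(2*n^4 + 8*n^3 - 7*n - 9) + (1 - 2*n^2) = 2*n^4 + 8*n^3 - 2*n^2 - 7*n - 8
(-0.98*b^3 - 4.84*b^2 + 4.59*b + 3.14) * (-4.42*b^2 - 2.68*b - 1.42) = 4.3316*b^5 + 24.0192*b^4 - 5.925*b^3 - 19.3072*b^2 - 14.933*b - 4.4588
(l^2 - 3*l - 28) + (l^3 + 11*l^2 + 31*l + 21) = l^3 + 12*l^2 + 28*l - 7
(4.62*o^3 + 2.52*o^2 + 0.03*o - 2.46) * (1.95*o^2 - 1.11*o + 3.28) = 9.009*o^5 - 0.214200000000001*o^4 + 12.4149*o^3 + 3.4353*o^2 + 2.829*o - 8.0688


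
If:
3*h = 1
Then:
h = 1/3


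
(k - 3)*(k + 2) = k^2 - k - 6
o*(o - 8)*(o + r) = o^3 + o^2*r - 8*o^2 - 8*o*r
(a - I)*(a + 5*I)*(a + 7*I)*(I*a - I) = I*a^4 - 11*a^3 - I*a^3 + 11*a^2 - 23*I*a^2 - 35*a + 23*I*a + 35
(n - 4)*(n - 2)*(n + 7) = n^3 + n^2 - 34*n + 56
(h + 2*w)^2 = h^2 + 4*h*w + 4*w^2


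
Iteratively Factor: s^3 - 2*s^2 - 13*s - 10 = (s - 5)*(s^2 + 3*s + 2) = (s - 5)*(s + 1)*(s + 2)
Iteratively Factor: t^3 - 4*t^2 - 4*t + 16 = (t - 4)*(t^2 - 4) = (t - 4)*(t - 2)*(t + 2)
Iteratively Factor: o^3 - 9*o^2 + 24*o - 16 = (o - 4)*(o^2 - 5*o + 4) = (o - 4)*(o - 1)*(o - 4)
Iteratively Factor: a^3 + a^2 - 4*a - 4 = (a + 2)*(a^2 - a - 2) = (a - 2)*(a + 2)*(a + 1)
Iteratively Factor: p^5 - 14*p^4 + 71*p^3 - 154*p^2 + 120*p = (p)*(p^4 - 14*p^3 + 71*p^2 - 154*p + 120) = p*(p - 5)*(p^3 - 9*p^2 + 26*p - 24) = p*(p - 5)*(p - 4)*(p^2 - 5*p + 6) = p*(p - 5)*(p - 4)*(p - 3)*(p - 2)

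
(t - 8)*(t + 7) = t^2 - t - 56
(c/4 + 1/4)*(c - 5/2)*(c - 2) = c^3/4 - 7*c^2/8 + c/8 + 5/4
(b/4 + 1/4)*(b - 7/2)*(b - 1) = b^3/4 - 7*b^2/8 - b/4 + 7/8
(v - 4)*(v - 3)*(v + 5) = v^3 - 2*v^2 - 23*v + 60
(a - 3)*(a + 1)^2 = a^3 - a^2 - 5*a - 3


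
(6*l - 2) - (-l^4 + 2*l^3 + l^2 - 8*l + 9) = l^4 - 2*l^3 - l^2 + 14*l - 11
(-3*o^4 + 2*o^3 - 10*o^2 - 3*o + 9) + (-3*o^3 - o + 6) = -3*o^4 - o^3 - 10*o^2 - 4*o + 15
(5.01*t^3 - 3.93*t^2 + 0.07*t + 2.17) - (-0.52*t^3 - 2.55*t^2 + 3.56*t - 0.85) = 5.53*t^3 - 1.38*t^2 - 3.49*t + 3.02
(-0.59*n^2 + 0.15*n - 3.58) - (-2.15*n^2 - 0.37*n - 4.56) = 1.56*n^2 + 0.52*n + 0.98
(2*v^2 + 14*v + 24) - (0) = 2*v^2 + 14*v + 24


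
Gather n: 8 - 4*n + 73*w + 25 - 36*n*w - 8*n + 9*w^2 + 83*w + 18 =n*(-36*w - 12) + 9*w^2 + 156*w + 51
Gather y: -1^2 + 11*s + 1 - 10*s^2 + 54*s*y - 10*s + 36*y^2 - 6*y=-10*s^2 + s + 36*y^2 + y*(54*s - 6)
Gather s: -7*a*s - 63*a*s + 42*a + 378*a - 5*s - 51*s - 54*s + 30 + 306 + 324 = 420*a + s*(-70*a - 110) + 660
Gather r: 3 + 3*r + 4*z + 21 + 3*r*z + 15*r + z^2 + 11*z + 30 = r*(3*z + 18) + z^2 + 15*z + 54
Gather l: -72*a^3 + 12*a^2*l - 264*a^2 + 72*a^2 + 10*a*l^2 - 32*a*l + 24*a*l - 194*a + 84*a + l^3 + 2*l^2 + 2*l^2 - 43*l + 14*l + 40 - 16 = -72*a^3 - 192*a^2 - 110*a + l^3 + l^2*(10*a + 4) + l*(12*a^2 - 8*a - 29) + 24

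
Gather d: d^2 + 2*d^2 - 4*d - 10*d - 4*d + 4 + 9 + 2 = 3*d^2 - 18*d + 15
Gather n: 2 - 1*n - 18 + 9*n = 8*n - 16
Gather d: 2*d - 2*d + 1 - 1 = 0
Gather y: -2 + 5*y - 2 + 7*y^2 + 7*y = 7*y^2 + 12*y - 4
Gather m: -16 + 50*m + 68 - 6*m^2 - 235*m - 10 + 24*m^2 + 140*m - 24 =18*m^2 - 45*m + 18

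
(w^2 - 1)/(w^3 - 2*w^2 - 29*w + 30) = (w + 1)/(w^2 - w - 30)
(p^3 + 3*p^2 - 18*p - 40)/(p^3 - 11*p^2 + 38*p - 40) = (p^2 + 7*p + 10)/(p^2 - 7*p + 10)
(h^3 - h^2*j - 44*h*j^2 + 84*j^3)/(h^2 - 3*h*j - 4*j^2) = (-h^3 + h^2*j + 44*h*j^2 - 84*j^3)/(-h^2 + 3*h*j + 4*j^2)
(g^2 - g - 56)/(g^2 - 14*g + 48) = (g + 7)/(g - 6)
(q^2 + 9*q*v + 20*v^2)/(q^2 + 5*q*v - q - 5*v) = (q + 4*v)/(q - 1)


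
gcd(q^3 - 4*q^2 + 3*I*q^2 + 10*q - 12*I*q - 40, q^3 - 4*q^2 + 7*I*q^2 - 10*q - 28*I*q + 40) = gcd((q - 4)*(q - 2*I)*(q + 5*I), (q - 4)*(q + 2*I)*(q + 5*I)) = q^2 + q*(-4 + 5*I) - 20*I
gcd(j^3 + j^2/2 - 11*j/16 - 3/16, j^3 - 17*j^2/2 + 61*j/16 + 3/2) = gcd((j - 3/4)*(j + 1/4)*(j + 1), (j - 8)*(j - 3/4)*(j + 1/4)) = j^2 - j/2 - 3/16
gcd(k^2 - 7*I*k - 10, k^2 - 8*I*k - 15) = k - 5*I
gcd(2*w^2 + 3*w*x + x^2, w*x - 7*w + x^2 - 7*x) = w + x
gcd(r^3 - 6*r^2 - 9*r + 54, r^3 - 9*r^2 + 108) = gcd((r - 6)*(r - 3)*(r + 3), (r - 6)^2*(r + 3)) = r^2 - 3*r - 18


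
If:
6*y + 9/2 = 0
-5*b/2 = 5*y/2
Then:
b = 3/4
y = -3/4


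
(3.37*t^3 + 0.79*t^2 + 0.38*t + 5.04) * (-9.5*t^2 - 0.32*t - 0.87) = -32.015*t^5 - 8.5834*t^4 - 6.7947*t^3 - 48.6889*t^2 - 1.9434*t - 4.3848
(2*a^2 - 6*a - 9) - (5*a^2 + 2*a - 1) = -3*a^2 - 8*a - 8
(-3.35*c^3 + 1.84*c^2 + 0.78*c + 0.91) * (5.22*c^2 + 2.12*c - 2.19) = -17.487*c^5 + 2.5028*c^4 + 15.3089*c^3 + 2.3742*c^2 + 0.221*c - 1.9929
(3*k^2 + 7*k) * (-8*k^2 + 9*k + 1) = -24*k^4 - 29*k^3 + 66*k^2 + 7*k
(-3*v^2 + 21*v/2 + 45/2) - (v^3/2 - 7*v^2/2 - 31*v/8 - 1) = -v^3/2 + v^2/2 + 115*v/8 + 47/2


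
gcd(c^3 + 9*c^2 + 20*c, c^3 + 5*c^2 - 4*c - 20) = c + 5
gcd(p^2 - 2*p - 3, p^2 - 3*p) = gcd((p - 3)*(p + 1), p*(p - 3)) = p - 3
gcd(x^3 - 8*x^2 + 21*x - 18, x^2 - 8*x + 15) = x - 3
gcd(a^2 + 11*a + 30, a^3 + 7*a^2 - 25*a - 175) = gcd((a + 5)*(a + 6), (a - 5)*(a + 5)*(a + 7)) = a + 5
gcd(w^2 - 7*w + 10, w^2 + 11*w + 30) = 1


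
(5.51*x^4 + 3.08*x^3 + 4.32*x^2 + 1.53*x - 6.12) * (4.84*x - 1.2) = 26.6684*x^5 + 8.2952*x^4 + 17.2128*x^3 + 2.2212*x^2 - 31.4568*x + 7.344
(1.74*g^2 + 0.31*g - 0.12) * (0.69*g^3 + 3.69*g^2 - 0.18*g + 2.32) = 1.2006*g^5 + 6.6345*g^4 + 0.7479*g^3 + 3.5382*g^2 + 0.7408*g - 0.2784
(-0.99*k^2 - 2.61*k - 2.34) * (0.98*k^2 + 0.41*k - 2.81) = -0.9702*k^4 - 2.9637*k^3 - 0.5814*k^2 + 6.3747*k + 6.5754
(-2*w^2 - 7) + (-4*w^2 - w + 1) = -6*w^2 - w - 6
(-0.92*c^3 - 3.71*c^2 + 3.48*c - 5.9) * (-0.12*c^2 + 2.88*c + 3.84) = 0.1104*c^5 - 2.2044*c^4 - 14.6352*c^3 - 3.516*c^2 - 3.6288*c - 22.656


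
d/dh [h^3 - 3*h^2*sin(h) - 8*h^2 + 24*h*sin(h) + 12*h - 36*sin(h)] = -3*h^2*cos(h) + 3*h^2 - 6*h*sin(h) + 24*h*cos(h) - 16*h + 24*sin(h) - 36*cos(h) + 12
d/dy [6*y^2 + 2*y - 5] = 12*y + 2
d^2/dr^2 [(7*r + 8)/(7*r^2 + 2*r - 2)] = 2*(4*(7*r + 1)^2*(7*r + 8) - 7*(21*r + 10)*(7*r^2 + 2*r - 2))/(7*r^2 + 2*r - 2)^3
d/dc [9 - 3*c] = -3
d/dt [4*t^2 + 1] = 8*t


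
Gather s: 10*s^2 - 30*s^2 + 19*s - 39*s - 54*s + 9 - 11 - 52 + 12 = -20*s^2 - 74*s - 42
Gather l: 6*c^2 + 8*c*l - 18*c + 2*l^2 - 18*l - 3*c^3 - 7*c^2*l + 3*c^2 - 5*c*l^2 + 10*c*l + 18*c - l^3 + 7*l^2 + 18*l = -3*c^3 + 9*c^2 - l^3 + l^2*(9 - 5*c) + l*(-7*c^2 + 18*c)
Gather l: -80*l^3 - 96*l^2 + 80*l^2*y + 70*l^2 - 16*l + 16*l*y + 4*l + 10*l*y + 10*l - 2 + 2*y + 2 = -80*l^3 + l^2*(80*y - 26) + l*(26*y - 2) + 2*y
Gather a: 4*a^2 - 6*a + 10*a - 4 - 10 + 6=4*a^2 + 4*a - 8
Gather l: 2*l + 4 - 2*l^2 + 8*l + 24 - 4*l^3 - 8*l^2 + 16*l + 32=-4*l^3 - 10*l^2 + 26*l + 60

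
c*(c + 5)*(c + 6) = c^3 + 11*c^2 + 30*c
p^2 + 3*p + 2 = (p + 1)*(p + 2)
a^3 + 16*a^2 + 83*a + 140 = (a + 4)*(a + 5)*(a + 7)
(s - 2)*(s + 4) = s^2 + 2*s - 8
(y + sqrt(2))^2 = y^2 + 2*sqrt(2)*y + 2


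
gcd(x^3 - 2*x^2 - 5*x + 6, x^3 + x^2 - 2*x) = x^2 + x - 2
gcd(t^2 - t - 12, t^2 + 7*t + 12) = t + 3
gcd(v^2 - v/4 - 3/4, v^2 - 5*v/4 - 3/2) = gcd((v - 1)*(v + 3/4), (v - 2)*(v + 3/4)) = v + 3/4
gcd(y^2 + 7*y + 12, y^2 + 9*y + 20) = y + 4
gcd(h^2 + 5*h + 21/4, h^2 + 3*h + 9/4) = h + 3/2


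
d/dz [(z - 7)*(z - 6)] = 2*z - 13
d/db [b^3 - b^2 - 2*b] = 3*b^2 - 2*b - 2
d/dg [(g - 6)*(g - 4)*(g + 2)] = 3*g^2 - 16*g + 4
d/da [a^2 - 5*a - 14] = 2*a - 5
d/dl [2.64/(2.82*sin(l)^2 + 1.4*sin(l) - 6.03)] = -(14.8896*sin(l) + 3.696)*cos(l)/(2.82*sin(l)^2 + 1.4*sin(l) - 6.03)^2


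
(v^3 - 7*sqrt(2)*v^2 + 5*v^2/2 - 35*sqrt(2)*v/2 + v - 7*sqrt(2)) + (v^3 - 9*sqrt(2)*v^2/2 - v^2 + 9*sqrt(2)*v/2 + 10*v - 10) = 2*v^3 - 23*sqrt(2)*v^2/2 + 3*v^2/2 - 13*sqrt(2)*v + 11*v - 10 - 7*sqrt(2)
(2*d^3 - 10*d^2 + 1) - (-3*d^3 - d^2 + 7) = 5*d^3 - 9*d^2 - 6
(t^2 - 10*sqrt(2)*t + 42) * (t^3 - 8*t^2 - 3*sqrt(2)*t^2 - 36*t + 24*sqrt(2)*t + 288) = t^5 - 13*sqrt(2)*t^4 - 8*t^4 + 66*t^3 + 104*sqrt(2)*t^3 - 528*t^2 + 234*sqrt(2)*t^2 - 1872*sqrt(2)*t - 1512*t + 12096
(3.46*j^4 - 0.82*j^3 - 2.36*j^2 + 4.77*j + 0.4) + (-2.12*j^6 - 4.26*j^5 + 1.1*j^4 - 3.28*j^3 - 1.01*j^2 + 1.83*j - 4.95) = -2.12*j^6 - 4.26*j^5 + 4.56*j^4 - 4.1*j^3 - 3.37*j^2 + 6.6*j - 4.55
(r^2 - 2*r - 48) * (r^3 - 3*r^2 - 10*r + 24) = r^5 - 5*r^4 - 52*r^3 + 188*r^2 + 432*r - 1152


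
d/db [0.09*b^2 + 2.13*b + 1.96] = 0.18*b + 2.13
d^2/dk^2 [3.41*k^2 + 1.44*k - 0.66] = 6.82000000000000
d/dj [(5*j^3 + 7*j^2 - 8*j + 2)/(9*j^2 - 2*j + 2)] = (45*j^4 - 20*j^3 + 88*j^2 - 8*j - 12)/(81*j^4 - 36*j^3 + 40*j^2 - 8*j + 4)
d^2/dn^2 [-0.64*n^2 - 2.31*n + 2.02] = -1.28000000000000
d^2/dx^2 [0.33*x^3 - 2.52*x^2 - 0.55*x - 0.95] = 1.98*x - 5.04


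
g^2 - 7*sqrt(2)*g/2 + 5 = (g - 5*sqrt(2)/2)*(g - sqrt(2))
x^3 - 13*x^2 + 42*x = x*(x - 7)*(x - 6)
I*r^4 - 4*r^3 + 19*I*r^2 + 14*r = r*(r - 2*I)*(r + 7*I)*(I*r + 1)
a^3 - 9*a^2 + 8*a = a*(a - 8)*(a - 1)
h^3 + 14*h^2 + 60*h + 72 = (h + 2)*(h + 6)^2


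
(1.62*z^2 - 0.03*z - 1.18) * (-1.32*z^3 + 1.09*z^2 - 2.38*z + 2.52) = -2.1384*z^5 + 1.8054*z^4 - 2.3307*z^3 + 2.8676*z^2 + 2.7328*z - 2.9736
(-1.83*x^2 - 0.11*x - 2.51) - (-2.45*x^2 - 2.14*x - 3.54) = 0.62*x^2 + 2.03*x + 1.03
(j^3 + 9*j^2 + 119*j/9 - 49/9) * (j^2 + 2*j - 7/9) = j^5 + 11*j^4 + 274*j^3/9 + 14*j^2 - 1715*j/81 + 343/81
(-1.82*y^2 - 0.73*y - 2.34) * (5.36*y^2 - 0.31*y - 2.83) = -9.7552*y^4 - 3.3486*y^3 - 7.1655*y^2 + 2.7913*y + 6.6222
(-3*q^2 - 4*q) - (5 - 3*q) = -3*q^2 - q - 5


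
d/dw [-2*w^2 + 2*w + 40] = 2 - 4*w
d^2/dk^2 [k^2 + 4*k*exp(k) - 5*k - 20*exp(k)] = 4*k*exp(k) - 12*exp(k) + 2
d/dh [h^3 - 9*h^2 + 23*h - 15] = 3*h^2 - 18*h + 23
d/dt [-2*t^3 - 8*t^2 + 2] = 2*t*(-3*t - 8)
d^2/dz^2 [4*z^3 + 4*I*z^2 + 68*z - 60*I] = 24*z + 8*I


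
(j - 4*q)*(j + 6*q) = j^2 + 2*j*q - 24*q^2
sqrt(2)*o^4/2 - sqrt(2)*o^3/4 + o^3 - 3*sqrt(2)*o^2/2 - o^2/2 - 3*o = o*(o - 2)*(o + 3/2)*(sqrt(2)*o/2 + 1)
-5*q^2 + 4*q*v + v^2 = (-q + v)*(5*q + v)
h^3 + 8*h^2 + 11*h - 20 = (h - 1)*(h + 4)*(h + 5)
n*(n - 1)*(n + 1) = n^3 - n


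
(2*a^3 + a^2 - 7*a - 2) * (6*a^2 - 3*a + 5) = 12*a^5 - 35*a^3 + 14*a^2 - 29*a - 10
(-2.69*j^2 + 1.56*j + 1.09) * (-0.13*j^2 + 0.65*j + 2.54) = 0.3497*j^4 - 1.9513*j^3 - 5.9603*j^2 + 4.6709*j + 2.7686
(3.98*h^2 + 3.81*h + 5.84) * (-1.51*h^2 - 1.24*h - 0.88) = -6.0098*h^4 - 10.6883*h^3 - 17.0452*h^2 - 10.5944*h - 5.1392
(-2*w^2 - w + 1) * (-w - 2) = 2*w^3 + 5*w^2 + w - 2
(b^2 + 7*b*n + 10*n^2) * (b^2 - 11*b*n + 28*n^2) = b^4 - 4*b^3*n - 39*b^2*n^2 + 86*b*n^3 + 280*n^4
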